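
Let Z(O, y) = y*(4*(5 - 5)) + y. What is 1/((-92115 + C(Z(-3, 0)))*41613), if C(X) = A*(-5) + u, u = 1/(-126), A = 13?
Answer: -42/161107240151 ≈ -2.6070e-10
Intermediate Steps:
u = -1/126 ≈ -0.0079365
Z(O, y) = y (Z(O, y) = y*(4*0) + y = y*0 + y = 0 + y = y)
C(X) = -8191/126 (C(X) = 13*(-5) - 1/126 = -65 - 1/126 = -8191/126)
1/((-92115 + C(Z(-3, 0)))*41613) = 1/(-92115 - 8191/126*41613) = (1/41613)/(-11614681/126) = -126/11614681*1/41613 = -42/161107240151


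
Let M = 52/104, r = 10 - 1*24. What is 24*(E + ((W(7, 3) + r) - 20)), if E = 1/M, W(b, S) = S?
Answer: -696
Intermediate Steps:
r = -14 (r = 10 - 24 = -14)
M = 1/2 (M = 52*(1/104) = 1/2 ≈ 0.50000)
E = 2 (E = 1/(1/2) = 2)
24*(E + ((W(7, 3) + r) - 20)) = 24*(2 + ((3 - 14) - 20)) = 24*(2 + (-11 - 20)) = 24*(2 - 31) = 24*(-29) = -696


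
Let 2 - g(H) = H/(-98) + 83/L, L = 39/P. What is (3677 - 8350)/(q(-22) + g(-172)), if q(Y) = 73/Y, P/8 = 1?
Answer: 196462266/844999 ≈ 232.50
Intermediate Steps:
P = 8 (P = 8*1 = 8)
L = 39/8 ≈ 4.8750
g(H) = -586/39 + H/98 (g(H) = 2 - (H/(-98) + 83/(39/8)) = 2 - (H*(-1/98) + 83*(8/39)) = 2 - (-H/98 + 664/39) = 2 - (664/39 - H/98) = 2 + (-664/39 + H/98) = -586/39 + H/98)
(3677 - 8350)/(q(-22) + g(-172)) = (3677 - 8350)/(73/(-22) + (-586/39 + (1/98)*(-172))) = -4673/(73*(-1/22) + (-586/39 - 86/49)) = -4673/(-73/22 - 32068/1911) = -4673/(-844999/42042) = -4673*(-42042/844999) = 196462266/844999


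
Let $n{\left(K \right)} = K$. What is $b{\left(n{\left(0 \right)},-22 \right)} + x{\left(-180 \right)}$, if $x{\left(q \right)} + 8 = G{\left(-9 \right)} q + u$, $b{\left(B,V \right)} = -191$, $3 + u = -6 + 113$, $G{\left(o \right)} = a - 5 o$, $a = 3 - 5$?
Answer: $-7835$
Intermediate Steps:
$a = -2$
$G{\left(o \right)} = -2 - 5 o$
$u = 104$ ($u = -3 + \left(-6 + 113\right) = -3 + 107 = 104$)
$x{\left(q \right)} = 96 + 43 q$ ($x{\left(q \right)} = -8 + \left(\left(-2 - -45\right) q + 104\right) = -8 + \left(\left(-2 + 45\right) q + 104\right) = -8 + \left(43 q + 104\right) = -8 + \left(104 + 43 q\right) = 96 + 43 q$)
$b{\left(n{\left(0 \right)},-22 \right)} + x{\left(-180 \right)} = -191 + \left(96 + 43 \left(-180\right)\right) = -191 + \left(96 - 7740\right) = -191 - 7644 = -7835$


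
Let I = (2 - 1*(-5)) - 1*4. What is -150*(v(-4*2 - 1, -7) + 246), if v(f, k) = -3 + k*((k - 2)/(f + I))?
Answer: -34875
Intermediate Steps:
I = 3 (I = (2 + 5) - 4 = 7 - 4 = 3)
v(f, k) = -3 + k*(-2 + k)/(3 + f) (v(f, k) = -3 + k*((k - 2)/(f + 3)) = -3 + k*((-2 + k)/(3 + f)) = -3 + k*(-2 + k)/(3 + f))
-150*(v(-4*2 - 1, -7) + 246) = -150*((-9 + (-7)² - 3*(-4*2 - 1) - 2*(-7))/(3 + (-4*2 - 1)) + 246) = -150*((-9 + 49 - 3*(-8 - 1) + 14)/(3 + (-8 - 1)) + 246) = -150*((-9 + 49 - 3*(-9) + 14)/(3 - 9) + 246) = -150*((-9 + 49 + 27 + 14)/(-6) + 246) = -150*(-⅙*81 + 246) = -150*(-27/2 + 246) = -150*465/2 = -34875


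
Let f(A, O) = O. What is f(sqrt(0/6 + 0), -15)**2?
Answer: 225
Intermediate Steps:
f(sqrt(0/6 + 0), -15)**2 = (-15)**2 = 225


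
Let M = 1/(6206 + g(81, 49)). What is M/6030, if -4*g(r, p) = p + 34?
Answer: 2/74594115 ≈ 2.6812e-8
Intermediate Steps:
g(r, p) = -17/2 - p/4 (g(r, p) = -(p + 34)/4 = -(34 + p)/4 = -17/2 - p/4)
M = 4/24741 (M = 1/(6206 + (-17/2 - ¼*49)) = 1/(6206 + (-17/2 - 49/4)) = 1/(6206 - 83/4) = 1/(24741/4) = 4/24741 ≈ 0.00016168)
M/6030 = (4/24741)/6030 = (4/24741)*(1/6030) = 2/74594115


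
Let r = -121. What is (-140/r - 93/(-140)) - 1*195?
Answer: -3272447/16940 ≈ -193.18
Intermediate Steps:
(-140/r - 93/(-140)) - 1*195 = (-140/(-121) - 93/(-140)) - 1*195 = (-140*(-1/121) - 93*(-1/140)) - 195 = (140/121 + 93/140) - 195 = 30853/16940 - 195 = -3272447/16940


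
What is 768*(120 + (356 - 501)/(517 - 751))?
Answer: 3612800/39 ≈ 92636.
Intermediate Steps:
768*(120 + (356 - 501)/(517 - 751)) = 768*(120 - 145/(-234)) = 768*(120 - 145*(-1/234)) = 768*(120 + 145/234) = 768*(28225/234) = 3612800/39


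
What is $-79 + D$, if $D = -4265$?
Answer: $-4344$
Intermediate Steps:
$-79 + D = -79 - 4265 = -4344$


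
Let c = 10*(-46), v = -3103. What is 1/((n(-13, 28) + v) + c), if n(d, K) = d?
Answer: -1/3576 ≈ -0.00027964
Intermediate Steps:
c = -460
1/((n(-13, 28) + v) + c) = 1/((-13 - 3103) - 460) = 1/(-3116 - 460) = 1/(-3576) = -1/3576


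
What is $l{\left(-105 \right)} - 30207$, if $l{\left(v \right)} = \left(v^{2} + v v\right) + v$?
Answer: $-8262$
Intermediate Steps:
$l{\left(v \right)} = v + 2 v^{2}$ ($l{\left(v \right)} = \left(v^{2} + v^{2}\right) + v = 2 v^{2} + v = v + 2 v^{2}$)
$l{\left(-105 \right)} - 30207 = - 105 \left(1 + 2 \left(-105\right)\right) - 30207 = - 105 \left(1 - 210\right) - 30207 = \left(-105\right) \left(-209\right) - 30207 = 21945 - 30207 = -8262$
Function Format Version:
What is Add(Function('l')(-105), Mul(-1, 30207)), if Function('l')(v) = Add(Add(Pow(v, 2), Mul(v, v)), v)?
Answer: -8262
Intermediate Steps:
Function('l')(v) = Add(v, Mul(2, Pow(v, 2))) (Function('l')(v) = Add(Add(Pow(v, 2), Pow(v, 2)), v) = Add(Mul(2, Pow(v, 2)), v) = Add(v, Mul(2, Pow(v, 2))))
Add(Function('l')(-105), Mul(-1, 30207)) = Add(Mul(-105, Add(1, Mul(2, -105))), Mul(-1, 30207)) = Add(Mul(-105, Add(1, -210)), -30207) = Add(Mul(-105, -209), -30207) = Add(21945, -30207) = -8262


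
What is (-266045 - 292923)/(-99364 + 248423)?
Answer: -558968/149059 ≈ -3.7500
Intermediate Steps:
(-266045 - 292923)/(-99364 + 248423) = -558968/149059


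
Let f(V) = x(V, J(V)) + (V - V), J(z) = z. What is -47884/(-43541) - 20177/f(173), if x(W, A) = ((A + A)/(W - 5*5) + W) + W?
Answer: -63776674150/1122356357 ≈ -56.824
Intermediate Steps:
x(W, A) = 2*W + 2*A/(-25 + W) (x(W, A) = ((2*A)/(W - 25) + W) + W = ((2*A)/(-25 + W) + W) + W = (2*A/(-25 + W) + W) + W = (W + 2*A/(-25 + W)) + W = 2*W + 2*A/(-25 + W))
f(V) = 2*(V² - 24*V)/(-25 + V) (f(V) = 2*(V + V² - 25*V)/(-25 + V) + (V - V) = 2*(V² - 24*V)/(-25 + V) + 0 = 2*(V² - 24*V)/(-25 + V))
-47884/(-43541) - 20177/f(173) = -47884/(-43541) - 20177*(-25 + 173)/(346*(-24 + 173)) = -47884*(-1/43541) - 20177/(2*173*149/148) = 47884/43541 - 20177/(2*173*(1/148)*149) = 47884/43541 - 20177/25777/74 = 47884/43541 - 20177*74/25777 = 47884/43541 - 1493098/25777 = -63776674150/1122356357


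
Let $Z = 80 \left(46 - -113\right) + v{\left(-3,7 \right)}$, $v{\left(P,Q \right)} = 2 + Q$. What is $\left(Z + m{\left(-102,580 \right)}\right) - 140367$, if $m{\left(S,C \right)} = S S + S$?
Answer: $-117336$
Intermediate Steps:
$m{\left(S,C \right)} = S + S^{2}$ ($m{\left(S,C \right)} = S^{2} + S = S + S^{2}$)
$Z = 12729$ ($Z = 80 \left(46 - -113\right) + \left(2 + 7\right) = 80 \left(46 + 113\right) + 9 = 80 \cdot 159 + 9 = 12720 + 9 = 12729$)
$\left(Z + m{\left(-102,580 \right)}\right) - 140367 = \left(12729 - 102 \left(1 - 102\right)\right) - 140367 = \left(12729 - -10302\right) - 140367 = \left(12729 + 10302\right) - 140367 = 23031 - 140367 = -117336$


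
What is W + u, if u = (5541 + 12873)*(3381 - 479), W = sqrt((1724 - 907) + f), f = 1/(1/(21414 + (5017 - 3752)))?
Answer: 53437428 + 2*sqrt(5874) ≈ 5.3438e+7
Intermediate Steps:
f = 22679 (f = 1/(1/(21414 + 1265)) = 1/(1/22679) = 22679)
W = 2*sqrt(5874) (W = sqrt((1724 - 907) + 22679) = sqrt(817 + 22679) = sqrt(23496) = 2*sqrt(5874) ≈ 153.28)
u = 53437428 (u = 18414*2902 = 53437428)
W + u = 2*sqrt(5874) + 53437428 = 53437428 + 2*sqrt(5874)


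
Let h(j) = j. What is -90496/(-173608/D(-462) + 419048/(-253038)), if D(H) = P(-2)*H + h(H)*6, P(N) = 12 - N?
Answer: -1469347806080/278176511 ≈ -5282.1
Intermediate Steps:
D(H) = 20*H (D(H) = (12 - 1*(-2))*H + H*6 = (12 + 2)*H + 6*H = 14*H + 6*H = 20*H)
-90496/(-173608/D(-462) + 419048/(-253038)) = -90496/(-173608/(20*(-462)) + 419048/(-253038)) = -90496/(-173608/(-9240) + 419048*(-1/253038)) = -90496/(-173608*(-1/9240) - 209524/126519) = -90496/(21701/1155 - 209524/126519) = -90496/278176511/16236605 = -90496*16236605/278176511 = -1469347806080/278176511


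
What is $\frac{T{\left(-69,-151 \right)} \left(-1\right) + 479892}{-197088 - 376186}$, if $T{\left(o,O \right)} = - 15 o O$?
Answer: $- \frac{636177}{573274} \approx -1.1097$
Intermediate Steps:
$T{\left(o,O \right)} = - 15 O o$
$\frac{T{\left(-69,-151 \right)} \left(-1\right) + 479892}{-197088 - 376186} = \frac{\left(-15\right) \left(-151\right) \left(-69\right) \left(-1\right) + 479892}{-197088 - 376186} = \frac{\left(-156285\right) \left(-1\right) + 479892}{-573274} = \left(156285 + 479892\right) \left(- \frac{1}{573274}\right) = 636177 \left(- \frac{1}{573274}\right) = - \frac{636177}{573274}$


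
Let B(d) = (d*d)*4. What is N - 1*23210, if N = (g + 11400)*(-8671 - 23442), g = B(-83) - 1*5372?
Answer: -1078506202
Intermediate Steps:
B(d) = 4*d² (B(d) = d²*4 = 4*d²)
g = 22184 (g = 4*(-83)² - 1*5372 = 4*6889 - 5372 = 27556 - 5372 = 22184)
N = -1078482992 (N = (22184 + 11400)*(-8671 - 23442) = 33584*(-32113) = -1078482992)
N - 1*23210 = -1078482992 - 1*23210 = -1078482992 - 23210 = -1078506202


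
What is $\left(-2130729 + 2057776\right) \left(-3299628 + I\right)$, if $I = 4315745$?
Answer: $-74128783501$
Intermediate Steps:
$\left(-2130729 + 2057776\right) \left(-3299628 + I\right) = \left(-2130729 + 2057776\right) \left(-3299628 + 4315745\right) = \left(-72953\right) 1016117 = -74128783501$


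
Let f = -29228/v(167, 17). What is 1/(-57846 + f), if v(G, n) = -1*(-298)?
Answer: -149/8633668 ≈ -1.7258e-5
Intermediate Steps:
v(G, n) = 298
f = -14614/149 (f = -29228/298 = -29228*1/298 = -14614/149 ≈ -98.081)
1/(-57846 + f) = 1/(-57846 - 14614/149) = 1/(-8633668/149) = -149/8633668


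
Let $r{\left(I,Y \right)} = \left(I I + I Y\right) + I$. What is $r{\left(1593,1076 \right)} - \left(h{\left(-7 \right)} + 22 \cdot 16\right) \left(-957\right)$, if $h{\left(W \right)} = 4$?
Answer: $4594002$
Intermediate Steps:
$r{\left(I,Y \right)} = I + I^{2} + I Y$ ($r{\left(I,Y \right)} = \left(I^{2} + I Y\right) + I = I + I^{2} + I Y$)
$r{\left(1593,1076 \right)} - \left(h{\left(-7 \right)} + 22 \cdot 16\right) \left(-957\right) = 1593 \left(1 + 1593 + 1076\right) - \left(4 + 22 \cdot 16\right) \left(-957\right) = 1593 \cdot 2670 - \left(4 + 352\right) \left(-957\right) = 4253310 - 356 \left(-957\right) = 4253310 - -340692 = 4253310 + 340692 = 4594002$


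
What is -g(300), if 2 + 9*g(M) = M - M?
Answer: 2/9 ≈ 0.22222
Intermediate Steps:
g(M) = -2/9 (g(M) = -2/9 + (M - M)/9 = -2/9 + (1/9)*0 = -2/9 + 0 = -2/9)
-g(300) = -1*(-2/9) = 2/9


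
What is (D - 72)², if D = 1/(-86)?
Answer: 38353249/7396 ≈ 5185.7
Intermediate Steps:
D = -1/86 ≈ -0.011628
(D - 72)² = (-1/86 - 72)² = (-6193/86)² = 38353249/7396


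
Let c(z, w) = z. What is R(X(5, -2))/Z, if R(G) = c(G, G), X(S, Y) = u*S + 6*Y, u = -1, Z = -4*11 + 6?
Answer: 17/38 ≈ 0.44737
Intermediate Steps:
Z = -38 (Z = -44 + 6 = -38)
X(S, Y) = -S + 6*Y
R(G) = G
R(X(5, -2))/Z = (-1*5 + 6*(-2))/(-38) = (-5 - 12)*(-1/38) = -17*(-1/38) = 17/38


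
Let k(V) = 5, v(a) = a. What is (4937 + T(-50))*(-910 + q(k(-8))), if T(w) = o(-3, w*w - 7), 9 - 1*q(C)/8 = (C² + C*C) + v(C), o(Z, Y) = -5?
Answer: -6303096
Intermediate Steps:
q(C) = 72 - 16*C² - 8*C (q(C) = 72 - 8*((C² + C*C) + C) = 72 - 8*((C² + C²) + C) = 72 - 8*(2*C² + C) = 72 - 8*(C + 2*C²) = 72 + (-16*C² - 8*C) = 72 - 16*C² - 8*C)
T(w) = -5
(4937 + T(-50))*(-910 + q(k(-8))) = (4937 - 5)*(-910 + (72 - 16*5² - 8*5)) = 4932*(-910 + (72 - 16*25 - 40)) = 4932*(-910 + (72 - 400 - 40)) = 4932*(-910 - 368) = 4932*(-1278) = -6303096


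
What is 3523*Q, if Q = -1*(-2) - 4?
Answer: -7046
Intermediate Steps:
Q = -2 (Q = 2 - 4 = -2)
3523*Q = 3523*(-2) = -7046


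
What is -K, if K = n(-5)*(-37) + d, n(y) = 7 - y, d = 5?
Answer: 439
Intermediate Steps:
K = -439 (K = (7 - 1*(-5))*(-37) + 5 = (7 + 5)*(-37) + 5 = 12*(-37) + 5 = -444 + 5 = -439)
-K = -1*(-439) = 439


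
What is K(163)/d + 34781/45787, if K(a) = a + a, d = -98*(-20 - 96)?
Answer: 29308355/37179044 ≈ 0.78830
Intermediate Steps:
d = 11368 (d = -98*(-116) = 11368)
K(a) = 2*a
K(163)/d + 34781/45787 = (2*163)/11368 + 34781/45787 = 326*(1/11368) + 34781*(1/45787) = 163/5684 + 34781/45787 = 29308355/37179044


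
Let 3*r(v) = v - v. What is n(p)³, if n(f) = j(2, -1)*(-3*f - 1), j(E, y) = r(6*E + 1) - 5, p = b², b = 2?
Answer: 274625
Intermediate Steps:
p = 4 (p = 2² = 4)
r(v) = 0 (r(v) = (v - v)/3 = (⅓)*0 = 0)
j(E, y) = -5 (j(E, y) = 0 - 5 = -5)
n(f) = 5 + 15*f (n(f) = -5*(-3*f - 1) = -5*(-1 - 3*f) = 5 + 15*f)
n(p)³ = (5 + 15*4)³ = (5 + 60)³ = 65³ = 274625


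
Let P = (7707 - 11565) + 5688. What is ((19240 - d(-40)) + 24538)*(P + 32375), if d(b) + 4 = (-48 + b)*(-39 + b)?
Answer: 1259770150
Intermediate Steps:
d(b) = -4 + (-48 + b)*(-39 + b)
P = 1830 (P = -3858 + 5688 = 1830)
((19240 - d(-40)) + 24538)*(P + 32375) = ((19240 - (1868 + (-40)² - 87*(-40))) + 24538)*(1830 + 32375) = ((19240 - (1868 + 1600 + 3480)) + 24538)*34205 = ((19240 - 1*6948) + 24538)*34205 = ((19240 - 6948) + 24538)*34205 = (12292 + 24538)*34205 = 36830*34205 = 1259770150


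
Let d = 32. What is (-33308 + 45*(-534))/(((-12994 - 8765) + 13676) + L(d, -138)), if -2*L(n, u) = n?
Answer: 57338/8099 ≈ 7.0796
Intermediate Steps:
L(n, u) = -n/2
(-33308 + 45*(-534))/(((-12994 - 8765) + 13676) + L(d, -138)) = (-33308 + 45*(-534))/(((-12994 - 8765) + 13676) - 1/2*32) = (-33308 - 24030)/((-21759 + 13676) - 16) = -57338/(-8083 - 16) = -57338/(-8099) = -57338*(-1/8099) = 57338/8099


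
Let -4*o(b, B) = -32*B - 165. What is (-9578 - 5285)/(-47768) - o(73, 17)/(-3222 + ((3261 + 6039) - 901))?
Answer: 68478873/247294936 ≈ 0.27691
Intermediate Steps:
o(b, B) = 165/4 + 8*B (o(b, B) = -(-32*B - 165)/4 = -(-165 - 32*B)/4 = 165/4 + 8*B)
(-9578 - 5285)/(-47768) - o(73, 17)/(-3222 + ((3261 + 6039) - 901)) = (-9578 - 5285)/(-47768) - (165/4 + 8*17)/(-3222 + ((3261 + 6039) - 901)) = -14863*(-1/47768) - (165/4 + 136)/(-3222 + (9300 - 901)) = 14863/47768 - 709/(4*(-3222 + 8399)) = 14863/47768 - 709/(4*5177) = 14863/47768 - 1*709/20708 = 14863/47768 - 709/20708 = 68478873/247294936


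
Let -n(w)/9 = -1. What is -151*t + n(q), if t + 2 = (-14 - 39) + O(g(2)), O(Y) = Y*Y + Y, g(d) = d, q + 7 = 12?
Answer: 7408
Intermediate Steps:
q = 5 (q = -7 + 12 = 5)
n(w) = 9 (n(w) = -9*(-1) = 9)
O(Y) = Y + Y**2 (O(Y) = Y**2 + Y = Y + Y**2)
t = -49 (t = -2 + ((-14 - 39) + 2*(1 + 2)) = -2 + (-53 + 2*3) = -2 + (-53 + 6) = -2 - 47 = -49)
-151*t + n(q) = -151*(-49) + 9 = 7399 + 9 = 7408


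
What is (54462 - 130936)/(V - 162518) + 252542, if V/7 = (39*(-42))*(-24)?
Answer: 14226410249/56333 ≈ 2.5254e+5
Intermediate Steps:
V = 275184 (V = 7*((39*(-42))*(-24)) = 7*(-1638*(-24)) = 7*39312 = 275184)
(54462 - 130936)/(V - 162518) + 252542 = (54462 - 130936)/(275184 - 162518) + 252542 = -76474/112666 + 252542 = -76474*1/112666 + 252542 = -38237/56333 + 252542 = 14226410249/56333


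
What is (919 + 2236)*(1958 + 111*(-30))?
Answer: -4328660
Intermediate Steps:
(919 + 2236)*(1958 + 111*(-30)) = 3155*(1958 - 3330) = 3155*(-1372) = -4328660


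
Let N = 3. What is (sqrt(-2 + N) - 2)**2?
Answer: 1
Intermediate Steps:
(sqrt(-2 + N) - 2)**2 = (sqrt(-2 + 3) - 2)**2 = (sqrt(1) - 2)**2 = (1 - 2)**2 = (-1)**2 = 1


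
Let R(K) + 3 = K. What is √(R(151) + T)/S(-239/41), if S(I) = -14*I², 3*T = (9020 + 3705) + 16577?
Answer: -1681*√89238/2399082 ≈ -0.20931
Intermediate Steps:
R(K) = -3 + K
T = 29302/3 (T = ((9020 + 3705) + 16577)/3 = (12725 + 16577)/3 = (⅓)*29302 = 29302/3 ≈ 9767.3)
√(R(151) + T)/S(-239/41) = √((-3 + 151) + 29302/3)/((-14*(-239/41)²)) = √(148 + 29302/3)/((-14*(-239*1/41)²)) = √(29746/3)/((-14*(-239/41)²)) = (√89238/3)/((-14*57121/1681)) = (√89238/3)/(-799694/1681) = (√89238/3)*(-1681/799694) = -1681*√89238/2399082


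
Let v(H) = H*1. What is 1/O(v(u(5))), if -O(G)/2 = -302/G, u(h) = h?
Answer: 5/604 ≈ 0.0082781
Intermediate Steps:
v(H) = H
O(G) = 604/G (O(G) = -(-604)/G = 604/G)
1/O(v(u(5))) = 1/(604/5) = 5/604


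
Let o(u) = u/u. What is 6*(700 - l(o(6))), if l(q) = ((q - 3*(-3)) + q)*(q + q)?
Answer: 4068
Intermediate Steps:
o(u) = 1
l(q) = 2*q*(9 + 2*q) (l(q) = ((q + 9) + q)*(2*q) = ((9 + q) + q)*(2*q) = (9 + 2*q)*(2*q) = 2*q*(9 + 2*q))
6*(700 - l(o(6))) = 6*(700 - 2*(9 + 2*1)) = 6*(700 - 2*(9 + 2)) = 6*(700 - 2*11) = 6*(700 - 1*22) = 6*(700 - 22) = 6*678 = 4068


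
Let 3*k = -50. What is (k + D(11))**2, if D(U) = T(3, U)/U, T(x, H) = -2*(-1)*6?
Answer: 264196/1089 ≈ 242.60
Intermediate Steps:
k = -50/3 (k = (1/3)*(-50) = -50/3 ≈ -16.667)
T(x, H) = 12 (T(x, H) = 2*6 = 12)
D(U) = 12/U
(k + D(11))**2 = (-50/3 + 12/11)**2 = (-514/33)**2 = 264196/1089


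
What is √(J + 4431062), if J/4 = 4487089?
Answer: 3*√2486602 ≈ 4730.7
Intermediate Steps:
J = 17948356 (J = 4*4487089 = 17948356)
√(J + 4431062) = √(17948356 + 4431062) = √22379418 = 3*√2486602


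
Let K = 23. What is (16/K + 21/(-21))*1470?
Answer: -10290/23 ≈ -447.39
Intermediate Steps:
(16/K + 21/(-21))*1470 = (16/23 + 21/(-21))*1470 = (16*(1/23) + 21*(-1/21))*1470 = (16/23 - 1)*1470 = -7/23*1470 = -10290/23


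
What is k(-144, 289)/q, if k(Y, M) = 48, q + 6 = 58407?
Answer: 16/19467 ≈ 0.00082190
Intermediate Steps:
q = 58401 (q = -6 + 58407 = 58401)
k(-144, 289)/q = 48/58401 = 48*(1/58401) = 16/19467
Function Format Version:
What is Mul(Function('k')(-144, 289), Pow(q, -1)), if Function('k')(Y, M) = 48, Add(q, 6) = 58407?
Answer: Rational(16, 19467) ≈ 0.00082190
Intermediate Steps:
q = 58401 (q = Add(-6, 58407) = 58401)
Mul(Function('k')(-144, 289), Pow(q, -1)) = Mul(48, Pow(58401, -1)) = Mul(48, Rational(1, 58401)) = Rational(16, 19467)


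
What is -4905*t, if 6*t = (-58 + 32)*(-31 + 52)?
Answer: 446355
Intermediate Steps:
t = -91 (t = ((-58 + 32)*(-31 + 52))/6 = (-26*21)/6 = (⅙)*(-546) = -91)
-4905*t = -4905*(-91) = 446355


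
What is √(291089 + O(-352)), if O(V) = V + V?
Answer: 9*√3585 ≈ 538.87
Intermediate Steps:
O(V) = 2*V
√(291089 + O(-352)) = √(291089 + 2*(-352)) = √(291089 - 704) = √290385 = 9*√3585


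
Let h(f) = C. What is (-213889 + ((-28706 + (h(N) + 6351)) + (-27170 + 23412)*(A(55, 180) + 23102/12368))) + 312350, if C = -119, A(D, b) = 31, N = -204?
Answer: -146964341/3092 ≈ -47531.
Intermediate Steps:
h(f) = -119
(-213889 + ((-28706 + (h(N) + 6351)) + (-27170 + 23412)*(A(55, 180) + 23102/12368))) + 312350 = (-213889 + ((-28706 + (-119 + 6351)) + (-27170 + 23412)*(31 + 23102/12368))) + 312350 = (-213889 + ((-28706 + 6232) - 3758*(31 + 23102*(1/12368)))) + 312350 = (-213889 + (-22474 - 3758*(31 + 11551/6184))) + 312350 = (-213889 + (-22474 - 3758*203255/6184)) + 312350 = (-213889 + (-22474 - 381916145/3092)) + 312350 = (-213889 - 451405753/3092) + 312350 = -1112750541/3092 + 312350 = -146964341/3092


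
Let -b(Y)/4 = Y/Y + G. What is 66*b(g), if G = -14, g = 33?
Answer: 3432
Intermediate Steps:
b(Y) = 52 (b(Y) = -4*(Y/Y - 14) = -4*(1 - 14) = -4*(-13) = 52)
66*b(g) = 66*52 = 3432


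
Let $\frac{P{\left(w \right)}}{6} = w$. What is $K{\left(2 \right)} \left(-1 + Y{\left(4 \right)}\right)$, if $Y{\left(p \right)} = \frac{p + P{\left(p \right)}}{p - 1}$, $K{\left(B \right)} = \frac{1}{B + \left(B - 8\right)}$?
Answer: $- \frac{25}{12} \approx -2.0833$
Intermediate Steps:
$P{\left(w \right)} = 6 w$
$K{\left(B \right)} = \frac{1}{-8 + 2 B}$ ($K{\left(B \right)} = \frac{1}{B + \left(B - 8\right)} = \frac{1}{B + \left(-8 + B\right)} = \frac{1}{-8 + 2 B}$)
$Y{\left(p \right)} = \frac{7 p}{-1 + p}$ ($Y{\left(p \right)} = \frac{p + 6 p}{p - 1} = \frac{7 p}{-1 + p}$)
$K{\left(2 \right)} \left(-1 + Y{\left(4 \right)}\right) = \frac{1}{2 \left(-4 + 2\right)} \left(-1 + 7 \cdot 4 \frac{1}{-1 + 4}\right) = \frac{1}{2 \left(-2\right)} \left(-1 + 7 \cdot 4 \cdot \frac{1}{3}\right) = \frac{1}{2} \left(- \frac{1}{2}\right) \left(-1 + 7 \cdot 4 \cdot \frac{1}{3}\right) = - \frac{-1 + \frac{28}{3}}{4} = \left(- \frac{1}{4}\right) \frac{25}{3} = - \frac{25}{12}$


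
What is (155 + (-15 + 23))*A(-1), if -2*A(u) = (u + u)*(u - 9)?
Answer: -1630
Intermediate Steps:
A(u) = -u*(-9 + u) (A(u) = -(u + u)*(u - 9)/2 = -2*u*(-9 + u)/2 = -u*(-9 + u))
(155 + (-15 + 23))*A(-1) = (155 + (-15 + 23))*(-(9 - 1*(-1))) = (155 + 8)*(-(9 + 1)) = 163*(-1*10) = 163*(-10) = -1630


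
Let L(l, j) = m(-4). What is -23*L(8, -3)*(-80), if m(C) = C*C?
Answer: 29440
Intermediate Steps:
m(C) = C²
L(l, j) = 16 (L(l, j) = (-4)² = 16)
-23*L(8, -3)*(-80) = -23*16*(-80) = -368*(-80) = 29440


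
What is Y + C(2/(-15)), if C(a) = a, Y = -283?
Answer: -4247/15 ≈ -283.13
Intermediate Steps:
Y + C(2/(-15)) = -283 + 2/(-15) = -283 + 2*(-1/15) = -283 - 2/15 = -4247/15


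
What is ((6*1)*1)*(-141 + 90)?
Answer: -306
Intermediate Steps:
((6*1)*1)*(-141 + 90) = (6*1)*(-51) = 6*(-51) = -306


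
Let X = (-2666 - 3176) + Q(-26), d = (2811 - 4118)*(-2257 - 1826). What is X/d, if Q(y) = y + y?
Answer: -5894/5336481 ≈ -0.0011045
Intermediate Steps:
d = 5336481 (d = -1307*(-4083) = 5336481)
Q(y) = 2*y
X = -5894 (X = (-2666 - 3176) + 2*(-26) = -5842 - 52 = -5894)
X/d = -5894/5336481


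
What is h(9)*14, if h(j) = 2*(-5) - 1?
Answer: -154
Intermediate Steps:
h(j) = -11 (h(j) = -10 - 1 = -11)
h(9)*14 = -11*14 = -154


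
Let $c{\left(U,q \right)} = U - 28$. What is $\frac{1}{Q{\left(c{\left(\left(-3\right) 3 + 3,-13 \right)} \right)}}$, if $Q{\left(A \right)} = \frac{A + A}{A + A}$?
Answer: $1$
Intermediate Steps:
$c{\left(U,q \right)} = -28 + U$
$Q{\left(A \right)} = 1$ ($Q{\left(A \right)} = \frac{2 A}{2 A} = 2 A \frac{1}{2 A} = 1$)
$\frac{1}{Q{\left(c{\left(\left(-3\right) 3 + 3,-13 \right)} \right)}} = 1^{-1} = 1$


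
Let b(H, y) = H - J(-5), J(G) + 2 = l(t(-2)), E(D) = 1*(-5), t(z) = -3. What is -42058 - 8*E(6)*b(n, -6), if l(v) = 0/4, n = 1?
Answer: -41938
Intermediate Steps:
E(D) = -5
l(v) = 0 (l(v) = 0*(¼) = 0)
J(G) = -2 (J(G) = -2 + 0 = -2)
b(H, y) = 2 + H (b(H, y) = H - 1*(-2) = H + 2 = 2 + H)
-42058 - 8*E(6)*b(n, -6) = -42058 - 8*(-5)*(2 + 1) = -42058 - (-40)*3 = -42058 - 1*(-120) = -42058 + 120 = -41938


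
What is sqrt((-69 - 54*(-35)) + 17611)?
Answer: 2*sqrt(4858) ≈ 139.40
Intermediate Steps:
sqrt((-69 - 54*(-35)) + 17611) = sqrt((-69 + 1890) + 17611) = sqrt(1821 + 17611) = sqrt(19432) = 2*sqrt(4858)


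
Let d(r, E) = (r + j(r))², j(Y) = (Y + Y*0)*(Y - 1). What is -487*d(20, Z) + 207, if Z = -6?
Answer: -77919793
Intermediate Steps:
j(Y) = Y*(-1 + Y) (j(Y) = (Y + 0)*(-1 + Y) = Y*(-1 + Y))
d(r, E) = (r + r*(-1 + r))²
-487*d(20, Z) + 207 = -487*20⁴ + 207 = -487*160000 + 207 = -77920000 + 207 = -77919793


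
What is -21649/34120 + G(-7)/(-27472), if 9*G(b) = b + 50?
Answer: -669267389/1054512720 ≈ -0.63467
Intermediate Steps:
G(b) = 50/9 + b/9 (G(b) = (b + 50)/9 = (50 + b)/9 = 50/9 + b/9)
-21649/34120 + G(-7)/(-27472) = -21649/34120 + (50/9 + (⅑)*(-7))/(-27472) = -21649*1/34120 + (50/9 - 7/9)*(-1/27472) = -21649/34120 + (43/9)*(-1/27472) = -21649/34120 - 43/247248 = -669267389/1054512720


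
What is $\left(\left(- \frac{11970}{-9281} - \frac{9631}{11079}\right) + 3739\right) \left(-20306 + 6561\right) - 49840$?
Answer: $- \frac{5290117261251260}{102824199} \approx -5.1448 \cdot 10^{7}$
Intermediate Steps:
$\left(\left(- \frac{11970}{-9281} - \frac{9631}{11079}\right) + 3739\right) \left(-20306 + 6561\right) - 49840 = \left(\left(\left(-11970\right) \left(- \frac{1}{9281}\right) - \frac{9631}{11079}\right) + 3739\right) \left(-13745\right) - 49840 = \left(\left(\frac{11970}{9281} - \frac{9631}{11079}\right) + 3739\right) \left(-13745\right) - 49840 = \left(\frac{43230319}{102824199} + 3739\right) \left(-13745\right) - 49840 = \frac{384502910380}{102824199} \left(-13745\right) - 49840 = - \frac{5284992503173100}{102824199} - 49840 = - \frac{5290117261251260}{102824199}$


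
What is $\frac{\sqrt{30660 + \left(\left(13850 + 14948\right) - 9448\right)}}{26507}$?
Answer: $\frac{\sqrt{50010}}{26507} \approx 0.0084366$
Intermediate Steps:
$\frac{\sqrt{30660 + \left(\left(13850 + 14948\right) - 9448\right)}}{26507} = \sqrt{30660 + \left(28798 - 9448\right)} \frac{1}{26507} = \sqrt{30660 + 19350} \cdot \frac{1}{26507} = \sqrt{50010} \cdot \frac{1}{26507} = \frac{\sqrt{50010}}{26507}$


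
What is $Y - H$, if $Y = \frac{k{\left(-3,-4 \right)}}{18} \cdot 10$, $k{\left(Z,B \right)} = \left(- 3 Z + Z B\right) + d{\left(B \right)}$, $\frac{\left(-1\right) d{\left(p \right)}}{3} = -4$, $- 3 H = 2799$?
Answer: $\frac{2854}{3} \approx 951.33$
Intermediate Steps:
$H = -933$ ($H = \left(- \frac{1}{3}\right) 2799 = -933$)
$d{\left(p \right)} = 12$ ($d{\left(p \right)} = \left(-3\right) \left(-4\right) = 12$)
$k{\left(Z,B \right)} = 12 - 3 Z + B Z$ ($k{\left(Z,B \right)} = \left(- 3 Z + Z B\right) + 12 = \left(- 3 Z + B Z\right) + 12 = 12 - 3 Z + B Z$)
$Y = \frac{55}{3}$ ($Y = \frac{12 - -9 - -12}{18} \cdot 10 = \left(12 + 9 + 12\right) \frac{1}{18} \cdot 10 = 33 \cdot \frac{1}{18} \cdot 10 = \frac{11}{6} \cdot 10 = \frac{55}{3} \approx 18.333$)
$Y - H = \frac{55}{3} - -933 = \frac{55}{3} + 933 = \frac{2854}{3}$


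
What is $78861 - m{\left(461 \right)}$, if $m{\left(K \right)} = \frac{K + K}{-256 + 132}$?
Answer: $\frac{4889843}{62} \approx 78868.0$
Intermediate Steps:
$m{\left(K \right)} = - \frac{K}{62}$ ($m{\left(K \right)} = \frac{2 K}{-124} = 2 K \left(- \frac{1}{124}\right) = - \frac{K}{62}$)
$78861 - m{\left(461 \right)} = 78861 - \left(- \frac{1}{62}\right) 461 = 78861 - - \frac{461}{62} = 78861 + \frac{461}{62} = \frac{4889843}{62}$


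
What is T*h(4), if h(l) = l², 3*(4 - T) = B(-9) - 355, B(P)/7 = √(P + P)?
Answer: 5872/3 - 112*I*√2 ≈ 1957.3 - 158.39*I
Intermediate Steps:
B(P) = 7*√2*√P (B(P) = 7*√(P + P) = 7*√(2*P) = 7*(√2*√P) = 7*√2*√P)
T = 367/3 - 7*I*√2 (T = 4 - (7*√2*√(-9) - 355)/3 = 4 - (7*√2*(3*I) - 355)/3 = 4 - (21*I*√2 - 355)/3 = 4 - (-355 + 21*I*√2)/3 = 4 + (355/3 - 7*I*√2) = 367/3 - 7*I*√2 ≈ 122.33 - 9.8995*I)
T*h(4) = (367/3 - 7*I*√2)*4² = (367/3 - 7*I*√2)*16 = 5872/3 - 112*I*√2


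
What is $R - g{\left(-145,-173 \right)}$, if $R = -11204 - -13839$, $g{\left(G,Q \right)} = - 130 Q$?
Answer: $-19855$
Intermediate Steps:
$R = 2635$ ($R = -11204 + 13839 = 2635$)
$R - g{\left(-145,-173 \right)} = 2635 - \left(-130\right) \left(-173\right) = 2635 - 22490 = -19855$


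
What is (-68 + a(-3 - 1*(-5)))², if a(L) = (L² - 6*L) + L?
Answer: 5476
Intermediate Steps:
a(L) = L² - 5*L
(-68 + a(-3 - 1*(-5)))² = (-68 + (-3 - 1*(-5))*(-5 + (-3 - 1*(-5))))² = (-68 + (-3 + 5)*(-5 + (-3 + 5)))² = (-68 + 2*(-5 + 2))² = (-68 + 2*(-3))² = (-68 - 6)² = (-74)² = 5476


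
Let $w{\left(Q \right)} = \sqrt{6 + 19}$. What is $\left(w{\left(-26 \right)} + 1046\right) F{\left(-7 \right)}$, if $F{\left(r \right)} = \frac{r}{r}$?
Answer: $1051$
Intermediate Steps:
$F{\left(r \right)} = 1$
$w{\left(Q \right)} = 5$ ($w{\left(Q \right)} = \sqrt{25} = 5$)
$\left(w{\left(-26 \right)} + 1046\right) F{\left(-7 \right)} = \left(5 + 1046\right) 1 = 1051 \cdot 1 = 1051$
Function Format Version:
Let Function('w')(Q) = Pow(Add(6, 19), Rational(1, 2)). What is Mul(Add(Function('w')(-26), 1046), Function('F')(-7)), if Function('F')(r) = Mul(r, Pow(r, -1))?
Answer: 1051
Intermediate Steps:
Function('F')(r) = 1
Function('w')(Q) = 5 (Function('w')(Q) = Pow(25, Rational(1, 2)) = 5)
Mul(Add(Function('w')(-26), 1046), Function('F')(-7)) = Mul(Add(5, 1046), 1) = Mul(1051, 1) = 1051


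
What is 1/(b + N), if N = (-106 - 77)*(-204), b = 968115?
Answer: 1/1005447 ≈ 9.9458e-7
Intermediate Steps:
N = 37332 (N = -183*(-204) = 37332)
1/(b + N) = 1/(968115 + 37332) = 1/1005447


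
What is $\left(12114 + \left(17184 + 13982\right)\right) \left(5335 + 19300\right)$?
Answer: $1066202800$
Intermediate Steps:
$\left(12114 + \left(17184 + 13982\right)\right) \left(5335 + 19300\right) = \left(12114 + 31166\right) 24635 = 43280 \cdot 24635 = 1066202800$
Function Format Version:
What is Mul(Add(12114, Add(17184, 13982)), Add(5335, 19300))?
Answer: 1066202800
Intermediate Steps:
Mul(Add(12114, Add(17184, 13982)), Add(5335, 19300)) = Mul(Add(12114, 31166), 24635) = Mul(43280, 24635) = 1066202800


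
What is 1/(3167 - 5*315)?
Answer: 1/1592 ≈ 0.00062814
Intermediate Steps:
1/(3167 - 5*315) = 1/(3167 - 1575) = 1/1592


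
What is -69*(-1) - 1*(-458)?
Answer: 527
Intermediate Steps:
-69*(-1) - 1*(-458) = 69 + 458 = 527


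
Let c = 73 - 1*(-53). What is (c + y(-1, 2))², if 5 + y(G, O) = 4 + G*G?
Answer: 15876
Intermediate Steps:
c = 126 (c = 73 + 53 = 126)
y(G, O) = -1 + G² (y(G, O) = -5 + (4 + G*G) = -5 + (4 + G²) = -1 + G²)
(c + y(-1, 2))² = (126 + (-1 + (-1)²))² = (126 + (-1 + 1))² = (126 + 0)² = 126² = 15876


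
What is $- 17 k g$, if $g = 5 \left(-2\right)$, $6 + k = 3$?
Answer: $-510$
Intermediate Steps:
$k = -3$ ($k = -6 + 3 = -3$)
$g = -10$
$- 17 k g = \left(-17\right) \left(-3\right) \left(-10\right) = 51 \left(-10\right) = -510$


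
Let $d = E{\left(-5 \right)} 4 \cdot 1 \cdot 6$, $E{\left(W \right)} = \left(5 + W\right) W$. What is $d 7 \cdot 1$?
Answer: $0$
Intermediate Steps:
$E{\left(W \right)} = W \left(5 + W\right)$
$d = 0$ ($d = - 5 \left(5 - 5\right) 4 \cdot 1 \cdot 6 = \left(-5\right) 0 \cdot 4 \cdot 6 = 0 \cdot 24 = 0$)
$d 7 \cdot 1 = 0 \cdot 7 \cdot 1 = 0 \cdot 1 = 0$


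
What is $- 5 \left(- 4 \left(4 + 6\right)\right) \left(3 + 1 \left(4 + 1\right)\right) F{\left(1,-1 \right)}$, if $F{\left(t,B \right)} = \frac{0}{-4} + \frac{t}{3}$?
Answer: $\frac{1600}{3} \approx 533.33$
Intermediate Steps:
$F{\left(t,B \right)} = \frac{t}{3}$ ($F{\left(t,B \right)} = 0 \left(- \frac{1}{4}\right) + t \frac{1}{3} = 0 + \frac{t}{3} = \frac{t}{3}$)
$- 5 \left(- 4 \left(4 + 6\right)\right) \left(3 + 1 \left(4 + 1\right)\right) F{\left(1,-1 \right)} = - 5 \left(- 4 \left(4 + 6\right)\right) \left(3 + 1 \left(4 + 1\right)\right) \frac{1}{3} \cdot 1 = - 5 \left(\left(-4\right) 10\right) \left(3 + 1 \cdot 5\right) \frac{1}{3} = \left(-5\right) \left(-40\right) \left(3 + 5\right) \frac{1}{3} = 200 \cdot 8 \cdot \frac{1}{3} = 200 \cdot \frac{8}{3} = \frac{1600}{3}$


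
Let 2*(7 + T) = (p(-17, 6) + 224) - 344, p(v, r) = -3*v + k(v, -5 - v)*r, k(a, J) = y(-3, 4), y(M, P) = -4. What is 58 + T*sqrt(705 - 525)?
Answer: 58 - 321*sqrt(5) ≈ -659.78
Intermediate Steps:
k(a, J) = -4
p(v, r) = -4*r - 3*v (p(v, r) = -3*v - 4*r = -4*r - 3*v)
T = -107/2 (T = -7 + (((-4*6 - 3*(-17)) + 224) - 344)/2 = -7 + (((-24 + 51) + 224) - 344)/2 = -7 + ((27 + 224) - 344)/2 = -7 + (251 - 344)/2 = -7 + (1/2)*(-93) = -7 - 93/2 = -107/2 ≈ -53.500)
58 + T*sqrt(705 - 525) = 58 - 107*sqrt(705 - 525)/2 = 58 - 321*sqrt(5)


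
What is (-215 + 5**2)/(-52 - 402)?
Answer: 95/227 ≈ 0.41850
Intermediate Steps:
(-215 + 5**2)/(-52 - 402) = (-215 + 25)/(-454) = -190*(-1/454) = 95/227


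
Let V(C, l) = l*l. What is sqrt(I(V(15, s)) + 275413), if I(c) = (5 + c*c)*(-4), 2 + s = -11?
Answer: sqrt(161149) ≈ 401.43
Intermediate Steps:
s = -13 (s = -2 - 11 = -13)
V(C, l) = l**2
I(c) = -20 - 4*c**2 (I(c) = (5 + c**2)*(-4) = -20 - 4*c**2)
sqrt(I(V(15, s)) + 275413) = sqrt((-20 - 4*((-13)**2)**2) + 275413) = sqrt((-20 - 4*169**2) + 275413) = sqrt((-20 - 4*28561) + 275413) = sqrt((-20 - 114244) + 275413) = sqrt(-114264 + 275413) = sqrt(161149)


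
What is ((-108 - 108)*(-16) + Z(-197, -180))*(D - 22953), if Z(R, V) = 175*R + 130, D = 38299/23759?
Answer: 732340623604/1033 ≈ 7.0895e+8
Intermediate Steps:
D = 38299/23759 (D = 38299*(1/23759) = 38299/23759 ≈ 1.6120)
Z(R, V) = 130 + 175*R
((-108 - 108)*(-16) + Z(-197, -180))*(D - 22953) = ((-108 - 108)*(-16) + (130 + 175*(-197)))*(38299/23759 - 22953) = (-216*(-16) + (130 - 34475))*(-545302028/23759) = (3456 - 34345)*(-545302028/23759) = -30889*(-545302028/23759) = 732340623604/1033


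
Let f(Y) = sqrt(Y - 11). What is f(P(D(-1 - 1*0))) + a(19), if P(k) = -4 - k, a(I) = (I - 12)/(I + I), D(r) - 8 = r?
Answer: 7/38 + I*sqrt(22) ≈ 0.18421 + 4.6904*I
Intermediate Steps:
D(r) = 8 + r
a(I) = (-12 + I)/(2*I) (a(I) = (-12 + I)/((2*I)) = (-12 + I)*(1/(2*I)) = (-12 + I)/(2*I))
f(Y) = sqrt(-11 + Y)
f(P(D(-1 - 1*0))) + a(19) = sqrt(-11 + (-4 - (8 + (-1 - 1*0)))) + (1/2)*(-12 + 19)/19 = sqrt(-11 + (-4 - (8 + (-1 + 0)))) + (1/2)*(1/19)*7 = sqrt(-11 + (-4 - (8 - 1))) + 7/38 = sqrt(-11 + (-4 - 1*7)) + 7/38 = sqrt(-11 + (-4 - 7)) + 7/38 = sqrt(-11 - 11) + 7/38 = sqrt(-22) + 7/38 = I*sqrt(22) + 7/38 = 7/38 + I*sqrt(22)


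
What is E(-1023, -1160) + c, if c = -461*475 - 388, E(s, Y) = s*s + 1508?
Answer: 828674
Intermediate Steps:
E(s, Y) = 1508 + s**2 (E(s, Y) = s**2 + 1508 = 1508 + s**2)
c = -219363 (c = -218975 - 388 = -219363)
E(-1023, -1160) + c = (1508 + (-1023)**2) - 219363 = (1508 + 1046529) - 219363 = 1048037 - 219363 = 828674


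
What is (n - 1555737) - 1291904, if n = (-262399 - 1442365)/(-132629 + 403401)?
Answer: -192765788404/67693 ≈ -2.8476e+6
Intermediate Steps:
n = -426191/67693 (n = -1704764/270772 = -1704764*1/270772 = -426191/67693 ≈ -6.2959)
(n - 1555737) - 1291904 = (-426191/67693 - 1555737) - 1291904 = -105312930932/67693 - 1291904 = -192765788404/67693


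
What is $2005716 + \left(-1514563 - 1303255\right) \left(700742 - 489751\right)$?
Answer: $-594532231922$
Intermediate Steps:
$2005716 + \left(-1514563 - 1303255\right) \left(700742 - 489751\right) = 2005716 - 594534237638 = -594532231922$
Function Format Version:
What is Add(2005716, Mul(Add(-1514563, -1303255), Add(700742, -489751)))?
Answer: -594532231922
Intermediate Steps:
Add(2005716, Mul(Add(-1514563, -1303255), Add(700742, -489751))) = Add(2005716, Mul(-2817818, 210991)) = Add(2005716, -594534237638) = -594532231922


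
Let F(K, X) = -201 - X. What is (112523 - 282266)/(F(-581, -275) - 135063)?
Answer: 169743/134989 ≈ 1.2575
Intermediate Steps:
(112523 - 282266)/(F(-581, -275) - 135063) = (112523 - 282266)/((-201 - 1*(-275)) - 135063) = -169743/((-201 + 275) - 135063) = -169743/(74 - 135063) = -169743/(-134989) = -169743*(-1/134989) = 169743/134989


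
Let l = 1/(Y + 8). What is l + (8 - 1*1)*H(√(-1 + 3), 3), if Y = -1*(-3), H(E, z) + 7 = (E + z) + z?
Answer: -76/11 + 7*√2 ≈ 2.9904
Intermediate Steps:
H(E, z) = -7 + E + 2*z (H(E, z) = -7 + ((E + z) + z) = -7 + (E + 2*z) = -7 + E + 2*z)
Y = 3
l = 1/11 (l = 1/(3 + 8) = 1/11 ≈ 0.090909)
l + (8 - 1*1)*H(√(-1 + 3), 3) = 1/11 + (8 - 1*1)*(-7 + √(-1 + 3) + 2*3) = 1/11 + (8 - 1)*(-7 + √2 + 6) = 1/11 + 7*(-1 + √2) = 1/11 + (-7 + 7*√2) = -76/11 + 7*√2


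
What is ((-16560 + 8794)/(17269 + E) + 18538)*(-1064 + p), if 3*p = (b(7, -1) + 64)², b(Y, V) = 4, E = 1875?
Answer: 63524183374/7179 ≈ 8.8486e+6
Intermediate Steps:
p = 4624/3 (p = (4 + 64)²/3 = (⅓)*68² = (⅓)*4624 = 4624/3 ≈ 1541.3)
((-16560 + 8794)/(17269 + E) + 18538)*(-1064 + p) = ((-16560 + 8794)/(17269 + 1875) + 18538)*(-1064 + 4624/3) = (-7766/19144 + 18538)*(1432/3) = (-7766*1/19144 + 18538)*(1432/3) = (-3883/9572 + 18538)*(1432/3) = (177441853/9572)*(1432/3) = 63524183374/7179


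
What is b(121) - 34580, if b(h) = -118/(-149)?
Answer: -5152302/149 ≈ -34579.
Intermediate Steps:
b(h) = 118/149 (b(h) = -118*(-1/149) = 118/149)
b(121) - 34580 = 118/149 - 34580 = -5152302/149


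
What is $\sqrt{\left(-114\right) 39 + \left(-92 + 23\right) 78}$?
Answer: $6 i \sqrt{273} \approx 99.136 i$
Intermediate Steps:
$\sqrt{\left(-114\right) 39 + \left(-92 + 23\right) 78} = \sqrt{-4446 - 5382} = \sqrt{-9828} = 6 i \sqrt{273}$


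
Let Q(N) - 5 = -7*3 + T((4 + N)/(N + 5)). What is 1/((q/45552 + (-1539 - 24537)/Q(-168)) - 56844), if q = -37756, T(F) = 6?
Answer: -56940/3088267811 ≈ -1.8438e-5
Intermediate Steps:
Q(N) = -10 (Q(N) = 5 + (-7*3 + 6) = 5 + (-21 + 6) = 5 - 15 = -10)
1/((q/45552 + (-1539 - 24537)/Q(-168)) - 56844) = 1/((-37756/45552 + (-1539 - 24537)/(-10)) - 56844) = 1/((-37756*1/45552 - 26076*(-1/10)) - 56844) = 1/((-9439/11388 + 13038/5) - 56844) = 1/(148429549/56940 - 56844) = 1/(-3088267811/56940) = -56940/3088267811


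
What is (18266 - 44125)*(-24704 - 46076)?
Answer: 1830300020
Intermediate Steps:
(18266 - 44125)*(-24704 - 46076) = -25859*(-70780) = 1830300020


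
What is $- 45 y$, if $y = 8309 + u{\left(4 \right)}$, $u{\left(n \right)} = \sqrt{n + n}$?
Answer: $-373905 - 90 \sqrt{2} \approx -3.7403 \cdot 10^{5}$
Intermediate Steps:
$u{\left(n \right)} = \sqrt{2} \sqrt{n}$ ($u{\left(n \right)} = \sqrt{2 n} = \sqrt{2} \sqrt{n}$)
$y = 8309 + 2 \sqrt{2}$ ($y = 8309 + \sqrt{2} \sqrt{4} = 8309 + \sqrt{2} \cdot 2 = 8309 + 2 \sqrt{2} \approx 8311.8$)
$- 45 y = - 45 \left(8309 + 2 \sqrt{2}\right) = -373905 - 90 \sqrt{2}$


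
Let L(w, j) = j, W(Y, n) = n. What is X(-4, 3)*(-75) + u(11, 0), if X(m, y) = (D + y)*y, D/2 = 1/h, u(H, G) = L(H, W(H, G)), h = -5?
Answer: -585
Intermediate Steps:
u(H, G) = G
D = -⅖ (D = 2/(-5) = 2*(-⅕) = -⅖ ≈ -0.40000)
X(m, y) = y*(-⅖ + y) (X(m, y) = (-⅖ + y)*y = y*(-⅖ + y))
X(-4, 3)*(-75) + u(11, 0) = ((⅕)*3*(-2 + 5*3))*(-75) + 0 = ((⅕)*3*(-2 + 15))*(-75) + 0 = ((⅕)*3*13)*(-75) + 0 = (39/5)*(-75) + 0 = -585 + 0 = -585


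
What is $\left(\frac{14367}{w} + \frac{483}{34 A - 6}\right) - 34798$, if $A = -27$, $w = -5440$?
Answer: $- \frac{2082501637}{59840} \approx -34801.0$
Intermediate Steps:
$\left(\frac{14367}{w} + \frac{483}{34 A - 6}\right) - 34798 = \left(\frac{14367}{-5440} + \frac{483}{34 \left(-27\right) - 6}\right) - 34798 = \left(14367 \left(- \frac{1}{5440}\right) + \frac{483}{-918 - 6}\right) - 34798 = \left(- \frac{14367}{5440} + \frac{483}{-924}\right) - 34798 = \left(- \frac{14367}{5440} + 483 \left(- \frac{1}{924}\right)\right) - 34798 = \left(- \frac{14367}{5440} - \frac{23}{44}\right) - 34798 = - \frac{189317}{59840} - 34798 = - \frac{2082501637}{59840}$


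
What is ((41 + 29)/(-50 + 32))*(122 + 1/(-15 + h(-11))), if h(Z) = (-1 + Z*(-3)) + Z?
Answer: -25655/54 ≈ -475.09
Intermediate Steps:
h(Z) = -1 - 2*Z (h(Z) = (-1 - 3*Z) + Z = -1 - 2*Z)
((41 + 29)/(-50 + 32))*(122 + 1/(-15 + h(-11))) = ((41 + 29)/(-50 + 32))*(122 + 1/(-15 + (-1 - 2*(-11)))) = (70/(-18))*(122 + 1/(-15 + (-1 + 22))) = (70*(-1/18))*(122 + 1/(-15 + 21)) = -35*(122 + 1/6)/9 = -35*(122 + ⅙)/9 = -35/9*733/6 = -25655/54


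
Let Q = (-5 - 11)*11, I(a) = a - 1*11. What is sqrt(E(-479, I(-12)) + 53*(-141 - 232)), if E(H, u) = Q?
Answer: I*sqrt(19945) ≈ 141.23*I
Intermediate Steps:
I(a) = -11 + a (I(a) = a - 11 = -11 + a)
Q = -176 (Q = -16*11 = -176)
E(H, u) = -176
sqrt(E(-479, I(-12)) + 53*(-141 - 232)) = sqrt(-176 + 53*(-141 - 232)) = sqrt(-176 + 53*(-373)) = sqrt(-176 - 19769) = sqrt(-19945) = I*sqrt(19945)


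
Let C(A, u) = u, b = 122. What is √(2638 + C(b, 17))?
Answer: 3*√295 ≈ 51.527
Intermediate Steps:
√(2638 + C(b, 17)) = √(2638 + 17) = √2655 = 3*√295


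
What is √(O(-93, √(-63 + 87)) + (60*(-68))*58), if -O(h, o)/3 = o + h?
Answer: √(-236361 - 6*√6) ≈ 486.18*I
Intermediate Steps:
O(h, o) = -3*h - 3*o (O(h, o) = -3*(o + h) = -3*(h + o) = -3*h - 3*o)
√(O(-93, √(-63 + 87)) + (60*(-68))*58) = √((-3*(-93) - 3*√(-63 + 87)) + (60*(-68))*58) = √((279 - 6*√6) - 4080*58) = √((279 - 6*√6) - 236640) = √(-236361 - 6*√6)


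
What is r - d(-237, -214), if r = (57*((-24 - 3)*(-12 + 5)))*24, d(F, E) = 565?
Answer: 257987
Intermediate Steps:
r = 258552 (r = (57*(-27*(-7)))*24 = (57*189)*24 = 10773*24 = 258552)
r - d(-237, -214) = 258552 - 1*565 = 258552 - 565 = 257987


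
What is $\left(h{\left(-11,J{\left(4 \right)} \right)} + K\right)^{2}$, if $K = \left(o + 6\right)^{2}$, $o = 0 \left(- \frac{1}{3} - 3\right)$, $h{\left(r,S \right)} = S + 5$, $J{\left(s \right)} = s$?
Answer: $2025$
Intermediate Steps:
$h{\left(r,S \right)} = 5 + S$
$o = 0$ ($o = 0 \left(\left(-1\right) \frac{1}{3} - 3\right) = 0 \left(- \frac{1}{3} - 3\right) = 0 \left(- \frac{10}{3}\right) = 0$)
$K = 36$ ($K = \left(0 + 6\right)^{2} = 6^{2} = 36$)
$\left(h{\left(-11,J{\left(4 \right)} \right)} + K\right)^{2} = \left(\left(5 + 4\right) + 36\right)^{2} = \left(9 + 36\right)^{2} = 45^{2} = 2025$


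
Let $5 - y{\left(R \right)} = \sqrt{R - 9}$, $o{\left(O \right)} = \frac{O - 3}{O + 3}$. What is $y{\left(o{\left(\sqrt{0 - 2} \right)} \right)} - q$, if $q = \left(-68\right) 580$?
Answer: $39445 - \sqrt{2} \sqrt{\frac{-15 - 4 i \sqrt{2}}{3 + i \sqrt{2}}} \approx 39445.0 - 3.1067 i$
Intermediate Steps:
$o{\left(O \right)} = \frac{-3 + O}{3 + O}$
$y{\left(R \right)} = 5 - \sqrt{-9 + R}$ ($y{\left(R \right)} = 5 - \sqrt{R - 9} = 5 - \sqrt{-9 + R}$)
$q = -39440$
$y{\left(o{\left(\sqrt{0 - 2} \right)} \right)} - q = \left(5 - \sqrt{-9 + \frac{-3 + \sqrt{0 - 2}}{3 + \sqrt{0 - 2}}}\right) - -39440 = \left(5 - \sqrt{-9 + \frac{-3 + \sqrt{-2}}{3 + \sqrt{-2}}}\right) + 39440 = \left(5 - \sqrt{-9 + \frac{-3 + i \sqrt{2}}{3 + i \sqrt{2}}}\right) + 39440 = 39445 - \sqrt{-9 + \frac{-3 + i \sqrt{2}}{3 + i \sqrt{2}}}$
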